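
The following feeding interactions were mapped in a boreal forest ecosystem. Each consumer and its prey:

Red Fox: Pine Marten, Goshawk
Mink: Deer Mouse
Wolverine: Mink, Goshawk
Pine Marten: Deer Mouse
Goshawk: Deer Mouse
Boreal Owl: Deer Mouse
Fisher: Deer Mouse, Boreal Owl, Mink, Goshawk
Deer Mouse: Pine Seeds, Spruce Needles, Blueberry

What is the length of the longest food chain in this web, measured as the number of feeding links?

3 links

One longest chain: Pine Seeds → Deer Mouse → Mink → Wolverine.
It has 4 species and 3 links.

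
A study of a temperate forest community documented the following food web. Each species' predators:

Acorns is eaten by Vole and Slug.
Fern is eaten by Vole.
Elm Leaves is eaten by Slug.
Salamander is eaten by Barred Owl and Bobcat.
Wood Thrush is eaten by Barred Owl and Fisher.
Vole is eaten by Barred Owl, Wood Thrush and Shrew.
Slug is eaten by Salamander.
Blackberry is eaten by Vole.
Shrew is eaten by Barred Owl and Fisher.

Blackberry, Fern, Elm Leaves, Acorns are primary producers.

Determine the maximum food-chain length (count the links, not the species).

3 links

One longest chain: Elm Leaves → Slug → Salamander → Bobcat.
It has 4 species and 3 links.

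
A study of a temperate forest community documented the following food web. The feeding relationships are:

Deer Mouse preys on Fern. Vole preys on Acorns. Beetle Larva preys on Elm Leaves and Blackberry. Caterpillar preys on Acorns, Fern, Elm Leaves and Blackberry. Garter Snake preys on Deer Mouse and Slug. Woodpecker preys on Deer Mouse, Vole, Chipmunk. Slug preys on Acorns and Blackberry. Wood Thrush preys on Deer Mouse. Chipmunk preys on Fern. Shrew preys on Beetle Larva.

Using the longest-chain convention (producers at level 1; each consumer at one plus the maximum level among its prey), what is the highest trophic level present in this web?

Producers (level 1): Acorns, Fern, Elm Leaves, Blackberry.
Fern → Deer Mouse → Woodpecker gives Woodpecker level 3.
No species has a prey at level 3, so no species reaches level 4.

3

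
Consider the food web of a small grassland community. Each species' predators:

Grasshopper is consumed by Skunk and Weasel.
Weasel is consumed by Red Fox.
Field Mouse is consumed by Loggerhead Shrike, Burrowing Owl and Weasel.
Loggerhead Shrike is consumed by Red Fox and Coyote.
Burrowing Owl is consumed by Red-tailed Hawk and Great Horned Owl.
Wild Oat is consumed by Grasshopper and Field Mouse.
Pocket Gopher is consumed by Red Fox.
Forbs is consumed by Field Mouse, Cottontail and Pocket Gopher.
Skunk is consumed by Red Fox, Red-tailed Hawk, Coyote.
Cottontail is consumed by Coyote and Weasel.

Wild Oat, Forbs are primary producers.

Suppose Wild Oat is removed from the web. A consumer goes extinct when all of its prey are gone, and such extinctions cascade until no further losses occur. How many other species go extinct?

2

Remove Wild Oat.
Round 1: Grasshopper (all prey gone) → extinct.
Round 2: Skunk (all prey gone) → extinct.
No further losses. Total secondary extinctions: 2.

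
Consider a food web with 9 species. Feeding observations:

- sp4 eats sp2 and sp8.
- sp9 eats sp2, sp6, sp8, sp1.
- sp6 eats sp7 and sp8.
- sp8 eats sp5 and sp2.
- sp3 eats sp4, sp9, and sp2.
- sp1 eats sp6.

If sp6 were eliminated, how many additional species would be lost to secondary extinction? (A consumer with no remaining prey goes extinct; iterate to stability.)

1

Remove sp6.
Round 1: sp1 (all prey gone) → extinct.
No further losses. Total secondary extinctions: 1.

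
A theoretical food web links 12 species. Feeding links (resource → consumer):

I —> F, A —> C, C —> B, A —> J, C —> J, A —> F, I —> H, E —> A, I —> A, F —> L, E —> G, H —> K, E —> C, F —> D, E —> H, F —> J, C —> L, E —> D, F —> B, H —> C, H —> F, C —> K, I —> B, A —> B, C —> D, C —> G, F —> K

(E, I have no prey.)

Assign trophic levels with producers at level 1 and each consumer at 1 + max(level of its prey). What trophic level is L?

Trophic level 4

E is a producer → level 1.
H eats E (level 1); other prey at levels: I 1 → level 2.
C eats H (level 2); other prey at levels: E 1, A 2 → level 3.
L eats C (level 3); other prey at levels: F 3 → level 4.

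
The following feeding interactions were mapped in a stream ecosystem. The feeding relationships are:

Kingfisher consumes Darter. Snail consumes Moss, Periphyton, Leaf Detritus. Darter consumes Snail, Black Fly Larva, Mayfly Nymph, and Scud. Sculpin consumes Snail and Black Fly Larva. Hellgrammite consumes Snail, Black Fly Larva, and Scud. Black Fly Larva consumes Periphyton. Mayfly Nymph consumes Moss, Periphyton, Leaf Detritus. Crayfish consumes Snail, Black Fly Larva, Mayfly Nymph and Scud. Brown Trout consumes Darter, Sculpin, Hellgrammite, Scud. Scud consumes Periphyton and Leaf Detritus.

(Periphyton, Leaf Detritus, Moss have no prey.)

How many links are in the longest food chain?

One longest chain: Periphyton → Snail → Hellgrammite → Brown Trout.
It has 4 species and 3 links.

3 links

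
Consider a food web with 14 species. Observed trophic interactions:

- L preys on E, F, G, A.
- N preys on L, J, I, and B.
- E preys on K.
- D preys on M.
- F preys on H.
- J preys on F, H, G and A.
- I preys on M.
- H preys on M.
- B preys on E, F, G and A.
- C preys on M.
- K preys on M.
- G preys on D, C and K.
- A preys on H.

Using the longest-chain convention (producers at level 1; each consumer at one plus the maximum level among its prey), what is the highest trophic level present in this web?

Producers (level 1): M.
M → K → E → B → N gives N level 5.
No species has a prey at level 5, so no species reaches level 6.

5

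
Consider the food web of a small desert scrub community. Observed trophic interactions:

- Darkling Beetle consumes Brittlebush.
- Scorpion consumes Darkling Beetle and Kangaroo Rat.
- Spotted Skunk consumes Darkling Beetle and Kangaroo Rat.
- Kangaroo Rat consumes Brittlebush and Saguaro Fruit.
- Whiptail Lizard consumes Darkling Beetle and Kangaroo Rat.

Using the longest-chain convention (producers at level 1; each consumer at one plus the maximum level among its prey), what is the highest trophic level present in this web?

3

Producers (level 1): Brittlebush, Saguaro Fruit.
Brittlebush → Darkling Beetle → Scorpion gives Scorpion level 3.
No species has a prey at level 3, so no species reaches level 4.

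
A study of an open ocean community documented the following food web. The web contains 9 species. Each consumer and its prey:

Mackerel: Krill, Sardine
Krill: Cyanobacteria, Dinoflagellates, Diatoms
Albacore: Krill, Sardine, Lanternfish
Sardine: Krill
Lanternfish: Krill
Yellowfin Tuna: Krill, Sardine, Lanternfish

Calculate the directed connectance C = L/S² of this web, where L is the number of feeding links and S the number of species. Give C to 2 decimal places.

The web has S = 9 species and L = 13 feeding links.
C = L / S² = 13 / 81 = 0.1605 ≈ 0.16.

C = 0.16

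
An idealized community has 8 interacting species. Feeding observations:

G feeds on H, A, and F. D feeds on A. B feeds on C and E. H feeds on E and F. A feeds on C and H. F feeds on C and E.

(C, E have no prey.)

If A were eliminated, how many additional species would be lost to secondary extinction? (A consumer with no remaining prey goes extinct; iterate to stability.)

Remove A.
Round 1: D (all prey gone) → extinct.
No further losses. Total secondary extinctions: 1.

1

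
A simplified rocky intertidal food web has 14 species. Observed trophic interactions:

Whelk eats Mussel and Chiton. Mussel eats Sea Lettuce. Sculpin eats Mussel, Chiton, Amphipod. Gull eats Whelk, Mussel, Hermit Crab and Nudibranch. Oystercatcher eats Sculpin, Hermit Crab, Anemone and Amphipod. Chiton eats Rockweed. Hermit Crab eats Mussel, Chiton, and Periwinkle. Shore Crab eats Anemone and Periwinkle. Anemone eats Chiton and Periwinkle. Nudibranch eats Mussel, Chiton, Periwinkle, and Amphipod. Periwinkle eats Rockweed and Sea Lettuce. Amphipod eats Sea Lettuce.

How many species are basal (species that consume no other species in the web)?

2

Basal species (no prey listed): Sea Lettuce, Rockweed.
Count: 2.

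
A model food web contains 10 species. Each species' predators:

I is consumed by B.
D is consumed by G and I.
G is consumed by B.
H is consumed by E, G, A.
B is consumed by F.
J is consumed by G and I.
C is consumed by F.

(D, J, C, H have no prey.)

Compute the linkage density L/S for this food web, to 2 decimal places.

L/S = 1.10

There are L = 11 links among S = 10 species.
L/S = 11/10 = 1.1000 ≈ 1.10.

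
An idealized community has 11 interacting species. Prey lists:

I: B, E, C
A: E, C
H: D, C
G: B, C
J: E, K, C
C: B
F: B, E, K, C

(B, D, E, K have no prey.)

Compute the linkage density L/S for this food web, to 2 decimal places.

There are L = 17 links among S = 11 species.
L/S = 17/11 = 1.5455 ≈ 1.55.

L/S = 1.55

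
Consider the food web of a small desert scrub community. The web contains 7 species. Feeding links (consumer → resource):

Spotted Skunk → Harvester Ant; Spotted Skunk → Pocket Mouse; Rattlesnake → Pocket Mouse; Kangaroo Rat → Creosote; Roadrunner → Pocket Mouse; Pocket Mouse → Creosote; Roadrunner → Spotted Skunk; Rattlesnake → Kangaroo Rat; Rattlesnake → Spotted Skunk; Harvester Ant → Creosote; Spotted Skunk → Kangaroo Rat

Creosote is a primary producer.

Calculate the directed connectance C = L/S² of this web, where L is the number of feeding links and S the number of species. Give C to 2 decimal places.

C = 0.22

The web has S = 7 species and L = 11 feeding links.
C = L / S² = 11 / 49 = 0.2245 ≈ 0.22.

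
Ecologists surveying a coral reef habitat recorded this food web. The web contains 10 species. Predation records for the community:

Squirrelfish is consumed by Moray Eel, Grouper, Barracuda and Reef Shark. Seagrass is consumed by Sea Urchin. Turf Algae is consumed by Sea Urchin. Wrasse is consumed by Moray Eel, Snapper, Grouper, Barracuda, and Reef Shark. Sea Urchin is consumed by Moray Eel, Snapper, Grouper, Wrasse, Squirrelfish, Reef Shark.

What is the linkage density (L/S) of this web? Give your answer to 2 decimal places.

L/S = 1.70

There are L = 17 links among S = 10 species.
L/S = 17/10 = 1.7000 ≈ 1.70.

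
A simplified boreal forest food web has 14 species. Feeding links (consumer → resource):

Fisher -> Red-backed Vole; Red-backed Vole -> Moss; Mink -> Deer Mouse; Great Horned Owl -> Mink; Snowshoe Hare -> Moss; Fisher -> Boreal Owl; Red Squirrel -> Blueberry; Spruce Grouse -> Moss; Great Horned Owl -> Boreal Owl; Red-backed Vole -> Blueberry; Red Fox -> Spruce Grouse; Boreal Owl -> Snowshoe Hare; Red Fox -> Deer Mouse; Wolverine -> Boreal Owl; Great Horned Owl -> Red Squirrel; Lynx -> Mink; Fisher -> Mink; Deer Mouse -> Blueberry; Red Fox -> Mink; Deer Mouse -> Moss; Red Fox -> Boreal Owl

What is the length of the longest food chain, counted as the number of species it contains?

4 species

One longest chain: Moss → Snowshoe Hare → Boreal Owl → Fisher.
It has 4 species and 3 links.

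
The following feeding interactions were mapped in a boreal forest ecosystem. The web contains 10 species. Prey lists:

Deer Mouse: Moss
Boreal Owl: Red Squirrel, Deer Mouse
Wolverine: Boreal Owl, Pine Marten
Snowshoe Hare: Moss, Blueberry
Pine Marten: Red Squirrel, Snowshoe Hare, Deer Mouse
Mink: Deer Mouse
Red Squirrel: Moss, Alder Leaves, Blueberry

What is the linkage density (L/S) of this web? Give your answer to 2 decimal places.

There are L = 14 links among S = 10 species.
L/S = 14/10 = 1.4000 ≈ 1.40.

L/S = 1.40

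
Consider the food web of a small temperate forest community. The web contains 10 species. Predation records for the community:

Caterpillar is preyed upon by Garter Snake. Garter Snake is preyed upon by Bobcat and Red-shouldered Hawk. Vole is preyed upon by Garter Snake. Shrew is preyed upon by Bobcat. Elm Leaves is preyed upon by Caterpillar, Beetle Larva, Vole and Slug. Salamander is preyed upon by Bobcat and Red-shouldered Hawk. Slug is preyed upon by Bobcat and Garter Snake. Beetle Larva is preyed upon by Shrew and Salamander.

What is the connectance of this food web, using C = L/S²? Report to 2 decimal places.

The web has S = 10 species and L = 15 feeding links.
C = L / S² = 15 / 100 = 0.1500 ≈ 0.15.

C = 0.15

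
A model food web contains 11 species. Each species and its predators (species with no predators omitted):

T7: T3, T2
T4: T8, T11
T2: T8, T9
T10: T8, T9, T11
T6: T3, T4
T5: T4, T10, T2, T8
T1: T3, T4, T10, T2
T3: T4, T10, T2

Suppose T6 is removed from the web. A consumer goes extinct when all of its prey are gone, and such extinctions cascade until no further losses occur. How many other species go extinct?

Remove T6.
Every predator of it retains at least one other prey: T3 still has T1, T7; T4 still has T1, T5, T3.
No consumer loses all prey, so no secondary extinctions occur.

0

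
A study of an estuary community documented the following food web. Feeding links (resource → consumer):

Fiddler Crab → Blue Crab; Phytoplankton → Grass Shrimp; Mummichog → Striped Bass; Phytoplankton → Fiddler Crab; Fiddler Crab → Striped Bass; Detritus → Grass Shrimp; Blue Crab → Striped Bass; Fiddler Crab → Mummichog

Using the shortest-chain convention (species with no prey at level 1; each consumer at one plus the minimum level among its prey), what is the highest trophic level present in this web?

3

Basal resources (level 1): Detritus, Phytoplankton.
Following each consumer down to its lowest-level prey: Phytoplankton → Fiddler Crab → Mummichog (levels 1 through 3).
All prey of Mummichog (Fiddler Crab 2) are at level 2 or above, so Mummichog is at level 1 + 2 = 3.
Every consumer has at least one prey at level 2 or below, so none exceeds level 3.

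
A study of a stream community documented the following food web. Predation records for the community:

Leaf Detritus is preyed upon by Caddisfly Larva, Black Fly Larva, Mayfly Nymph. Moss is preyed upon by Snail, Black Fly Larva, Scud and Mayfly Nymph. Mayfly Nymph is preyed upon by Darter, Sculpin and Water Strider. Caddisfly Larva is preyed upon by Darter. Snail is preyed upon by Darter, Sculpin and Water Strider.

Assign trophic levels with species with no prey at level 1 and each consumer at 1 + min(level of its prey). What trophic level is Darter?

Trophic level 3

Leaf Detritus has no prey (basal) → level 1.
Mayfly Nymph eats Leaf Detritus → level 2.
Darter eats Mayfly Nymph → level 3.
No prey of Darter is below level 2, so 3 is the minimum.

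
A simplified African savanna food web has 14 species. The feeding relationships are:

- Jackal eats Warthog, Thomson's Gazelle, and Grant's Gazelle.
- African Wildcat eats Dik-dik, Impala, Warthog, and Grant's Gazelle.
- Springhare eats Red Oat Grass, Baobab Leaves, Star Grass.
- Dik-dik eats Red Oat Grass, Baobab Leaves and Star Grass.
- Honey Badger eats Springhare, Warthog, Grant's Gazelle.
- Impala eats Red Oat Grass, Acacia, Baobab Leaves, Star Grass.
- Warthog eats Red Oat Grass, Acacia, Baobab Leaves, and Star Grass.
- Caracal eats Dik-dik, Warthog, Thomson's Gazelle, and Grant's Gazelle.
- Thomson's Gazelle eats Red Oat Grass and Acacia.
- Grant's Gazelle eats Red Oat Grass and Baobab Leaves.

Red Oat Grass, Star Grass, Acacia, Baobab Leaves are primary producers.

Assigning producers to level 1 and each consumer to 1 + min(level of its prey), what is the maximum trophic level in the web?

Producers (level 1): Red Oat Grass, Star Grass, Acacia, Baobab Leaves.
Following each consumer down to its lowest-level prey: Red Oat Grass → Grant's Gazelle → African Wildcat (levels 1 through 3).
All prey of African Wildcat (Grant's Gazelle 2, Warthog 2, Dik-dik 2, Impala 2) are at level 2 or above, so African Wildcat is at level 1 + 2 = 3.
Every consumer has at least one prey at level 2 or below, so none exceeds level 3.

3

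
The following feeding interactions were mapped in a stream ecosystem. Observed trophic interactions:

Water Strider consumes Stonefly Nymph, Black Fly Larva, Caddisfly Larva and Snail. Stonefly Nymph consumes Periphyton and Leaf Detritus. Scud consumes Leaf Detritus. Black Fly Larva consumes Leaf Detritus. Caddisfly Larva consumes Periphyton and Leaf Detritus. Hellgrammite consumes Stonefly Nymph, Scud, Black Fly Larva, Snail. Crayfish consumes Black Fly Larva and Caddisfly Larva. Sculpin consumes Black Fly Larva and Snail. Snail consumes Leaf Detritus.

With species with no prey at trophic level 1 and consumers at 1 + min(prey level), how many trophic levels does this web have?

3

Basal resources (level 1): Leaf Detritus, Periphyton.
Following each consumer down to its lowest-level prey: Leaf Detritus → Stonefly Nymph → Hellgrammite (levels 1 through 3).
All prey of Hellgrammite (Stonefly Nymph 2, Scud 2, Black Fly Larva 2, Snail 2) are at level 2 or above, so Hellgrammite is at level 1 + 2 = 3.
Every consumer has at least one prey at level 2 or below, so none exceeds level 3.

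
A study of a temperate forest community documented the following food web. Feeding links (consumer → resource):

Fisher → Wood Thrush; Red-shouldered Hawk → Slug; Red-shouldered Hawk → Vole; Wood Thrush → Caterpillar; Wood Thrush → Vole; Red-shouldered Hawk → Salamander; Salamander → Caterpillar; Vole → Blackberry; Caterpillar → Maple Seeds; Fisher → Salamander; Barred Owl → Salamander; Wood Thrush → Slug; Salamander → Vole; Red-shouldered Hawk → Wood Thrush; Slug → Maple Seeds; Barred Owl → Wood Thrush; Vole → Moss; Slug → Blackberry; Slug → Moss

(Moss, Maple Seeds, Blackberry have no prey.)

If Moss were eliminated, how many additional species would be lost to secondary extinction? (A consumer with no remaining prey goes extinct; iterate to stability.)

0

Remove Moss.
Every predator of it retains at least one other prey: Vole still has Blackberry; Slug still has Maple Seeds, Blackberry.
No consumer loses all prey, so no secondary extinctions occur.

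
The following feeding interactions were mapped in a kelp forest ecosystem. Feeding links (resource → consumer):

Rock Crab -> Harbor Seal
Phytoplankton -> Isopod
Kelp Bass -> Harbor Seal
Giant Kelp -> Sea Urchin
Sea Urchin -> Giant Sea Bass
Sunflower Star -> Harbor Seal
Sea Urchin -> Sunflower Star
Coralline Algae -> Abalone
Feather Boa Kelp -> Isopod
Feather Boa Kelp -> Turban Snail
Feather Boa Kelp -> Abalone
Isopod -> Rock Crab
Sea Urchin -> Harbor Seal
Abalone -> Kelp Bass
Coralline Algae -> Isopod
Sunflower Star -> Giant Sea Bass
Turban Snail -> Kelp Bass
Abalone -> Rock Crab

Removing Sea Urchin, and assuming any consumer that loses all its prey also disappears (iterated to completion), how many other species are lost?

2

Remove Sea Urchin.
Round 1: Sunflower Star (all prey gone) → extinct.
Round 2: Giant Sea Bass (all prey gone) → extinct.
No further losses. Total secondary extinctions: 2.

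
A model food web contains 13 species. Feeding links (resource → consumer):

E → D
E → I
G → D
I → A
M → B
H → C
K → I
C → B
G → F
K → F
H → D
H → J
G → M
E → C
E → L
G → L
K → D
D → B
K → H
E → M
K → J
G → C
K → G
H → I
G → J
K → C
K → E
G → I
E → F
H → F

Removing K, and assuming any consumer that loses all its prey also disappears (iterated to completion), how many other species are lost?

12

Remove K.
Round 1: G (all prey gone), H (all prey gone), E (all prey gone) → extinct.
Round 2: L (all prey gone), C (all prey gone), D (all prey gone), F (all prey gone), J (all prey gone), M (all prey gone), I (all prey gone) → extinct.
Round 3: A (all prey gone), B (all prey gone) → extinct.
No further losses. Total secondary extinctions: 12.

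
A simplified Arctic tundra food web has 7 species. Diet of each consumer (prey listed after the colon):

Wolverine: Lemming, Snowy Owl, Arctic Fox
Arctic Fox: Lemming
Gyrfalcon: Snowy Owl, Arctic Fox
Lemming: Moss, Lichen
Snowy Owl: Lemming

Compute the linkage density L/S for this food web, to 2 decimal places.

There are L = 9 links among S = 7 species.
L/S = 9/7 = 1.2857 ≈ 1.29.

L/S = 1.29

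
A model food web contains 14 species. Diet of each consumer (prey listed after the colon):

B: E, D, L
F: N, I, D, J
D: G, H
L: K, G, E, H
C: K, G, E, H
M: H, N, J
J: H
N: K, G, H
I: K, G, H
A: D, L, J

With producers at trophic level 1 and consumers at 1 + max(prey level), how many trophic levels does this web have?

Producers (level 1): K, G, E, H.
H → J → F gives F level 3.
No species has a prey at level 3, so no species reaches level 4.

3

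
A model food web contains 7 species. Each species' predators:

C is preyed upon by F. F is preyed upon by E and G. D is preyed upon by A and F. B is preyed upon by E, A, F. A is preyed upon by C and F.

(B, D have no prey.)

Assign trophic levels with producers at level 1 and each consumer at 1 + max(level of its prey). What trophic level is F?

B is a producer → level 1.
A eats B (level 1); other prey at levels: D 1 → level 2.
C eats A → level 3.
F eats C (level 3); other prey at levels: B 1, D 1, A 2 → level 4.

Trophic level 4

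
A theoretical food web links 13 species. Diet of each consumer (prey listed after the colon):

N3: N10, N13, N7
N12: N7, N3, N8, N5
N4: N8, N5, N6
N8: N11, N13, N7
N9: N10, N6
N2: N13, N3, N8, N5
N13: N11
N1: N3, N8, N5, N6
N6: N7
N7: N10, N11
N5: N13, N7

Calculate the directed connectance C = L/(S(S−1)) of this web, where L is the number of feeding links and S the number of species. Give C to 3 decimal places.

C = 0.186

The web has S = 13 species and L = 29 feeding links.
C = L / (S(S−1)) = 29 / 156 = 0.1859 ≈ 0.186.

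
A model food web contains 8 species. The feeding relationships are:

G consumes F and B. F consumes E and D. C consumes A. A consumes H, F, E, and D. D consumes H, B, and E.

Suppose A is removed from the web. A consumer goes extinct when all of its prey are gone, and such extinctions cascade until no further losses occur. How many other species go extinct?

Remove A.
Round 1: C (all prey gone) → extinct.
No further losses. Total secondary extinctions: 1.

1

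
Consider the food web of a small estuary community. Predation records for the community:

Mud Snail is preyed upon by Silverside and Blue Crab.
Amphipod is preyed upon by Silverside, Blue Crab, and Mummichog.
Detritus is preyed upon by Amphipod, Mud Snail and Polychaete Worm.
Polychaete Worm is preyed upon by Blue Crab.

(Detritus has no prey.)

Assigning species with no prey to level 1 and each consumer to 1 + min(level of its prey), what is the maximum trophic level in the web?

Basal resources (level 1): Detritus.
Following each consumer down to its lowest-level prey: Detritus → Amphipod → Mummichog (levels 1 through 3).
All prey of Mummichog (Amphipod 2) are at level 2 or above, so Mummichog is at level 1 + 2 = 3.
Every consumer has at least one prey at level 2 or below, so none exceeds level 3.

3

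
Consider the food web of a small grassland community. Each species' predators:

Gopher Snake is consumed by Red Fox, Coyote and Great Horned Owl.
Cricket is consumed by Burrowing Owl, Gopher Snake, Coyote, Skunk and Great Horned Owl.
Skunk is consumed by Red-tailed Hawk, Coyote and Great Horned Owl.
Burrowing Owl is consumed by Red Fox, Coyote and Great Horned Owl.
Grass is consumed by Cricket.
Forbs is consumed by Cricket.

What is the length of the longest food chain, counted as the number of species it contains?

4 species

One longest chain: Forbs → Cricket → Burrowing Owl → Coyote.
It has 4 species and 3 links.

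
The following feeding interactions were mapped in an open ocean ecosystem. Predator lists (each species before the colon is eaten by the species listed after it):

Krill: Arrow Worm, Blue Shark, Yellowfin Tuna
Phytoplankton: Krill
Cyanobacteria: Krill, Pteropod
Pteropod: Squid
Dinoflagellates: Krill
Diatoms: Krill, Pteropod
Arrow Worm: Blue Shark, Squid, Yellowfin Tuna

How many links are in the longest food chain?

3 links

One longest chain: Cyanobacteria → Krill → Arrow Worm → Blue Shark.
It has 4 species and 3 links.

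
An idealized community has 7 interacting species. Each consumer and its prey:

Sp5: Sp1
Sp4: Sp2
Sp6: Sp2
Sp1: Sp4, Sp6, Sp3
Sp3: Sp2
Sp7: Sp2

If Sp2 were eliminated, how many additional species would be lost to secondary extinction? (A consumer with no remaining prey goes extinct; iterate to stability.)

Remove Sp2.
Round 1: Sp4 (all prey gone), Sp7 (all prey gone), Sp6 (all prey gone), Sp3 (all prey gone) → extinct.
Round 2: Sp1 (all prey gone) → extinct.
Round 3: Sp5 (all prey gone) → extinct.
No further losses. Total secondary extinctions: 6.

6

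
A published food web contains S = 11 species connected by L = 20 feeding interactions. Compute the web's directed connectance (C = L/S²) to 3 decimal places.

The web has S = 11 species and L = 20 feeding links.
C = L / S² = 20 / 121 = 0.1653 ≈ 0.165.

C = 0.165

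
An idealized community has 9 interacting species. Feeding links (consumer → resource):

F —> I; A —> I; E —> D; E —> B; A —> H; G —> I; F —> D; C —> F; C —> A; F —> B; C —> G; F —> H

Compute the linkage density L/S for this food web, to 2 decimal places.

There are L = 12 links among S = 9 species.
L/S = 12/9 = 1.3333 ≈ 1.33.

L/S = 1.33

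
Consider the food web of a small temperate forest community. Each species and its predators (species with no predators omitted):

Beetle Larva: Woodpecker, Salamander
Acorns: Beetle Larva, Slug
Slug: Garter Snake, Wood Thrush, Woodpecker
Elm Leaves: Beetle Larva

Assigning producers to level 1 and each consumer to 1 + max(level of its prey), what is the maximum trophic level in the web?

3

Producers (level 1): Elm Leaves, Acorns.
Acorns → Slug → Wood Thrush gives Wood Thrush level 3.
No species has a prey at level 3, so no species reaches level 4.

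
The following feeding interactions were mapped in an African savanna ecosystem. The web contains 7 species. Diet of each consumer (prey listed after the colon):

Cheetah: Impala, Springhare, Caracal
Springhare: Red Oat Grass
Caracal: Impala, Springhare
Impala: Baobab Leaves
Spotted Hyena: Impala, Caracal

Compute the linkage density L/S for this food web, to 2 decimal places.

There are L = 9 links among S = 7 species.
L/S = 9/7 = 1.2857 ≈ 1.29.

L/S = 1.29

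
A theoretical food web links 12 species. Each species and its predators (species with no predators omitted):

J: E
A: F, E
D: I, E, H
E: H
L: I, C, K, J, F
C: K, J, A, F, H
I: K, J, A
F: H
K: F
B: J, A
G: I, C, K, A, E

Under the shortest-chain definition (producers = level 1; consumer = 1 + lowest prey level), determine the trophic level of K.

Trophic level 2

L is a producer → level 1.
K eats L → level 2.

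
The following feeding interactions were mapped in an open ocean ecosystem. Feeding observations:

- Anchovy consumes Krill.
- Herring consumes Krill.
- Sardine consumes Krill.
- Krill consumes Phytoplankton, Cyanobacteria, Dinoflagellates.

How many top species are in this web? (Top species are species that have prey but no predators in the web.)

Top species (has prey, but nothing eats it): Herring, Sardine, Anchovy.
Count: 3.

3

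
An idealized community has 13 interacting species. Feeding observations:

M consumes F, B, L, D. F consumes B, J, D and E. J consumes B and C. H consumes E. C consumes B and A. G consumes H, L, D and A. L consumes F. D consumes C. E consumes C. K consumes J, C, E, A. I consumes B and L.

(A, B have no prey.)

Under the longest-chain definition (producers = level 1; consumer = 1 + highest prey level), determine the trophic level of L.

A is a producer → level 1.
C eats A (level 1); other prey at levels: B 1 → level 2.
D eats C → level 3.
F eats D (level 3); other prey at levels: B 1, J 3, E 3 → level 4.
L eats F → level 5.

Trophic level 5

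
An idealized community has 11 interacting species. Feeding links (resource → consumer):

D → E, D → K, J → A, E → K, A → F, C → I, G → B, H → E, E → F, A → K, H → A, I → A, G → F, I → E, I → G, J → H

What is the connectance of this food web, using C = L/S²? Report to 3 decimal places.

The web has S = 11 species and L = 16 feeding links.
C = L / S² = 16 / 121 = 0.1322 ≈ 0.132.

C = 0.132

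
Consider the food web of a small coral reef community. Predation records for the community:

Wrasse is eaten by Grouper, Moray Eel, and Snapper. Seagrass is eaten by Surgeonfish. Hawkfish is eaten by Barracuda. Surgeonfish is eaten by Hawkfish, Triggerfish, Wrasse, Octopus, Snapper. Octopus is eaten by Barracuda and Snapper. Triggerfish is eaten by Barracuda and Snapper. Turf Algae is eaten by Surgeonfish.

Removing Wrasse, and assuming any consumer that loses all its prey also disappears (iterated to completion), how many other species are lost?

2

Remove Wrasse.
Round 1: Grouper (all prey gone), Moray Eel (all prey gone) → extinct.
No further losses. Total secondary extinctions: 2.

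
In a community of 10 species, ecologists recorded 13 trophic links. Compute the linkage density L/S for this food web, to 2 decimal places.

There are L = 13 links among S = 10 species.
L/S = 13/10 = 1.3000 ≈ 1.30.

L/S = 1.30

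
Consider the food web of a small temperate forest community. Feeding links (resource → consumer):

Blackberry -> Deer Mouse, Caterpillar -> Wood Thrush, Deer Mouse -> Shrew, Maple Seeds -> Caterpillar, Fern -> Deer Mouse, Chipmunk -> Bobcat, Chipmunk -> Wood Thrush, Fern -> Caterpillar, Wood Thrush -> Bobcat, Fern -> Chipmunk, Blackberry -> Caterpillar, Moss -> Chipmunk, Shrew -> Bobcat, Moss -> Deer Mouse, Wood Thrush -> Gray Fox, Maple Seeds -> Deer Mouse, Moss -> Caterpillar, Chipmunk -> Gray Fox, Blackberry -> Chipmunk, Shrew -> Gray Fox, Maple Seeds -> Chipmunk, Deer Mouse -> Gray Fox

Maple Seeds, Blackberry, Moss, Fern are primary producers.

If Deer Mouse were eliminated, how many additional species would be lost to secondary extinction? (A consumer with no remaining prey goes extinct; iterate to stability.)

Remove Deer Mouse.
Round 1: Shrew (all prey gone) → extinct.
No further losses. Total secondary extinctions: 1.

1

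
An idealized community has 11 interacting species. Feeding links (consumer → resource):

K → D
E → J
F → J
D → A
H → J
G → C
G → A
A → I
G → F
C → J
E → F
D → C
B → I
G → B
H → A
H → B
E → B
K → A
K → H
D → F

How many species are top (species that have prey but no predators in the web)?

Top species (has prey, but nothing eats it): G, E, K.
Count: 3.

3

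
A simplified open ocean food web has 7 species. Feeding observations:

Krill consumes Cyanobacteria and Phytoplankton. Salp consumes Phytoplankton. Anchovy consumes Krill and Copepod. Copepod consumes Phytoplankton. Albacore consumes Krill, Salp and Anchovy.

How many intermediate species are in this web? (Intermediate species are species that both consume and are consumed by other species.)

4

Intermediate species (has both prey and predators): Krill, Salp, Copepod, Anchovy.
Count: 4.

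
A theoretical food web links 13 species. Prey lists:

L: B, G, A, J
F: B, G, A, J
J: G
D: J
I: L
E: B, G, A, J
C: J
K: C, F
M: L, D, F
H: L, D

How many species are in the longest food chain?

4 species

One longest chain: G → J → L → I.
It has 4 species and 3 links.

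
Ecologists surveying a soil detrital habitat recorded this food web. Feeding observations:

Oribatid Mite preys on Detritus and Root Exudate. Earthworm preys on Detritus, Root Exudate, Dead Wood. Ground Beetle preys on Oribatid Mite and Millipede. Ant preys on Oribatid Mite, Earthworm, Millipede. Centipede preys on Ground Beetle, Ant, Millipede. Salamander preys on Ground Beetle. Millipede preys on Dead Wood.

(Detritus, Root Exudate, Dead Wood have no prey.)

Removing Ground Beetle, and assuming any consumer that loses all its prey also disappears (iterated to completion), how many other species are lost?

1

Remove Ground Beetle.
Round 1: Salamander (all prey gone) → extinct.
No further losses. Total secondary extinctions: 1.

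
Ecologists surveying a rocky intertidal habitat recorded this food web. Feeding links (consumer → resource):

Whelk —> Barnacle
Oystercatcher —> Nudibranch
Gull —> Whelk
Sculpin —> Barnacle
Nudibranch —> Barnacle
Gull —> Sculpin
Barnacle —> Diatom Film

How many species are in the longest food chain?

4 species

One longest chain: Diatom Film → Barnacle → Whelk → Gull.
It has 4 species and 3 links.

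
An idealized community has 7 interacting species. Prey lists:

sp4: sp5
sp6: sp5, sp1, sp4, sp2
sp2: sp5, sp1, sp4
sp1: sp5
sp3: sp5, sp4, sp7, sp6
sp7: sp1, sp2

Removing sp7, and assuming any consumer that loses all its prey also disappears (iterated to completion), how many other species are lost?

0

Remove sp7.
Every predator of it retains at least one other prey: sp3 still has sp5, sp4, sp6.
No consumer loses all prey, so no secondary extinctions occur.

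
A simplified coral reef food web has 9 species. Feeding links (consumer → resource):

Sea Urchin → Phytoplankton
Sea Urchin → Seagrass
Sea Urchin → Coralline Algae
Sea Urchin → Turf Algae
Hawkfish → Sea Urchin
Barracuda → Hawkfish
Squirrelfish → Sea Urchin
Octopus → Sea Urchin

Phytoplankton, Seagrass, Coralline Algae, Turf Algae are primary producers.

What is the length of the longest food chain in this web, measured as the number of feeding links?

3 links

One longest chain: Phytoplankton → Sea Urchin → Hawkfish → Barracuda.
It has 4 species and 3 links.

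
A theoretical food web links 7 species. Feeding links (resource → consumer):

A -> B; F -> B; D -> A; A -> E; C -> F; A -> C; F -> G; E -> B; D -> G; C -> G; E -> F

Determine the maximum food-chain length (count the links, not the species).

One longest chain: D → A → E → F → G.
It has 5 species and 4 links.

4 links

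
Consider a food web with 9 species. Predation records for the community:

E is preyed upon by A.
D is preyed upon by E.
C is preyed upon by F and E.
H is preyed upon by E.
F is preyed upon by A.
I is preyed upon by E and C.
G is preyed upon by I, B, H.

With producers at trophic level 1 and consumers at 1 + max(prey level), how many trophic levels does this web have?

5

Producers (level 1): D, G.
G → I → C → F → A gives A level 5.
No species has a prey at level 5, so no species reaches level 6.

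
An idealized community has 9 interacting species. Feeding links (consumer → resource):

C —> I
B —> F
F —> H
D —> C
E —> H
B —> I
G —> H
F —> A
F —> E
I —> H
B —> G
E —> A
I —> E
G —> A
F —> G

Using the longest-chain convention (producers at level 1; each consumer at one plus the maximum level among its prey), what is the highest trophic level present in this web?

5

Producers (level 1): A, H.
A → E → I → C → D gives D level 5.
No species has a prey at level 5, so no species reaches level 6.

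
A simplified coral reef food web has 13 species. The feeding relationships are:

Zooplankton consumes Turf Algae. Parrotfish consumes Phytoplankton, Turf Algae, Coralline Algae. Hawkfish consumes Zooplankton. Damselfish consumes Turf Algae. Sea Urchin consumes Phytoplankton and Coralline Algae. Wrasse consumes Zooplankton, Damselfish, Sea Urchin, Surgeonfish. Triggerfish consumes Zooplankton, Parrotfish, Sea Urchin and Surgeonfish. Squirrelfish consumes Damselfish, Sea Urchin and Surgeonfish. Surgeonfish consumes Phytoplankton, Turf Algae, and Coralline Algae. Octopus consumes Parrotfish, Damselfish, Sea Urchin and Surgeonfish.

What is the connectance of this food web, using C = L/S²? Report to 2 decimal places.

C = 0.15

The web has S = 13 species and L = 26 feeding links.
C = L / S² = 26 / 169 = 0.1538 ≈ 0.15.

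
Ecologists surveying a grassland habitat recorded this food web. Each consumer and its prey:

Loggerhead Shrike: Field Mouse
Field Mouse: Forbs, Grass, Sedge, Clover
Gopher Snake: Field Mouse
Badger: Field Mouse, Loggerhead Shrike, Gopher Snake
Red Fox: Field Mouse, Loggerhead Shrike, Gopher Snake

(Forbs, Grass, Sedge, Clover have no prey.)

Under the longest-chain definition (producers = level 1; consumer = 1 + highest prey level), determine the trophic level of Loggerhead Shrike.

Forbs is a producer → level 1.
Field Mouse eats Forbs (level 1); other prey at levels: Grass 1, Sedge 1, Clover 1 → level 2.
Loggerhead Shrike eats Field Mouse → level 3.

Trophic level 3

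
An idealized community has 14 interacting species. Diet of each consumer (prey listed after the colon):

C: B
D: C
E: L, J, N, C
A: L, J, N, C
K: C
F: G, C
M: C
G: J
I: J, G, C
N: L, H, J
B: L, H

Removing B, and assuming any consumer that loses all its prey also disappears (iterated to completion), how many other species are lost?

4

Remove B.
Round 1: C (all prey gone) → extinct.
Round 2: D (all prey gone), K (all prey gone), M (all prey gone) → extinct.
No further losses. Total secondary extinctions: 4.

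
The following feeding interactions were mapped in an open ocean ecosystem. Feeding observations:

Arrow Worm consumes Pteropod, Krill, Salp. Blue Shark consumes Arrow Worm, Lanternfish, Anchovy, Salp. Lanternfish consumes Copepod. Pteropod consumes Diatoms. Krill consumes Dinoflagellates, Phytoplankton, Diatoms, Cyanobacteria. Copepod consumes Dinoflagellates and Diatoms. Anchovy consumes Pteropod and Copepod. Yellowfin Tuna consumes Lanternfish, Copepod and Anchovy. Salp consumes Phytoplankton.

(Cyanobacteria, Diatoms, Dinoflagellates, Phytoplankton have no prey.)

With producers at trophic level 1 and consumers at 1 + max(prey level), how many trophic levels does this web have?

Producers (level 1): Cyanobacteria, Diatoms, Dinoflagellates, Phytoplankton.
Diatoms → Copepod → Lanternfish → Yellowfin Tuna gives Yellowfin Tuna level 4.
No species has a prey at level 4, so no species reaches level 5.

4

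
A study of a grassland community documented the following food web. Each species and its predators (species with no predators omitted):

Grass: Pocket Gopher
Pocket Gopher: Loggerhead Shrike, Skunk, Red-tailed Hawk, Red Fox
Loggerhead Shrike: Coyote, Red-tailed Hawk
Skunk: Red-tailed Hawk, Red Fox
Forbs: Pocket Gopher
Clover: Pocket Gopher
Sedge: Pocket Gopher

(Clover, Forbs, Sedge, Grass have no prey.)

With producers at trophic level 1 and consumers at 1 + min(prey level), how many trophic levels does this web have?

Producers (level 1): Clover, Forbs, Sedge, Grass.
Following each consumer down to its lowest-level prey: Clover → Pocket Gopher → Loggerhead Shrike → Coyote (levels 1 through 4).
All prey of Coyote (Loggerhead Shrike 3) are at level 3 or above, so Coyote is at level 1 + 3 = 4.
Every consumer has at least one prey at level 3 or below, so none exceeds level 4.

4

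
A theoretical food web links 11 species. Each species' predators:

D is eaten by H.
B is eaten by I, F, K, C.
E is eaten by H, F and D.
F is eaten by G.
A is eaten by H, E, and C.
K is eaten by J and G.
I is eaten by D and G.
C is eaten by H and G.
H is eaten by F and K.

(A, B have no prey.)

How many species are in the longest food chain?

One longest chain: A → E → D → H → F → G.
It has 6 species and 5 links.

6 species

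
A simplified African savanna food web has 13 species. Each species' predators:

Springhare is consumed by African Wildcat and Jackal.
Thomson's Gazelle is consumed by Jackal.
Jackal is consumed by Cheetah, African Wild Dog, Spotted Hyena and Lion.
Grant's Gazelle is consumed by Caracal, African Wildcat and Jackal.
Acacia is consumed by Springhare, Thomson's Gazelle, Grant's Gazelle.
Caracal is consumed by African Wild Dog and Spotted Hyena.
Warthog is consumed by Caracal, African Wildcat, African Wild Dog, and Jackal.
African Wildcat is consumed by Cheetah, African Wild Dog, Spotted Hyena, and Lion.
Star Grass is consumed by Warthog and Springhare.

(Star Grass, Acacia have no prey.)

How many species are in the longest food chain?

One longest chain: Acacia → Grant's Gazelle → Caracal → Spotted Hyena.
It has 4 species and 3 links.

4 species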